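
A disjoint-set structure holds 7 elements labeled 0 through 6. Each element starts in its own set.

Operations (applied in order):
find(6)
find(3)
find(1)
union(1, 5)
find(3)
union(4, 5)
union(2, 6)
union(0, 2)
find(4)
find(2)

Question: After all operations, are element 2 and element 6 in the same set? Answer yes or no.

Step 1: find(6) -> no change; set of 6 is {6}
Step 2: find(3) -> no change; set of 3 is {3}
Step 3: find(1) -> no change; set of 1 is {1}
Step 4: union(1, 5) -> merged; set of 1 now {1, 5}
Step 5: find(3) -> no change; set of 3 is {3}
Step 6: union(4, 5) -> merged; set of 4 now {1, 4, 5}
Step 7: union(2, 6) -> merged; set of 2 now {2, 6}
Step 8: union(0, 2) -> merged; set of 0 now {0, 2, 6}
Step 9: find(4) -> no change; set of 4 is {1, 4, 5}
Step 10: find(2) -> no change; set of 2 is {0, 2, 6}
Set of 2: {0, 2, 6}; 6 is a member.

Answer: yes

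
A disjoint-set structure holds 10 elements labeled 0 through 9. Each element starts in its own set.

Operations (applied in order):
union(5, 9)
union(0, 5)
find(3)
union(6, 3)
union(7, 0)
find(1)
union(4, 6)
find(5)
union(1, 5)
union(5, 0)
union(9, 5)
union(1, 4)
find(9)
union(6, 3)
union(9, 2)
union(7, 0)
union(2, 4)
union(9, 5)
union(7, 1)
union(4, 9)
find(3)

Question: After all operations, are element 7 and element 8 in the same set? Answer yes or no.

Answer: no

Derivation:
Step 1: union(5, 9) -> merged; set of 5 now {5, 9}
Step 2: union(0, 5) -> merged; set of 0 now {0, 5, 9}
Step 3: find(3) -> no change; set of 3 is {3}
Step 4: union(6, 3) -> merged; set of 6 now {3, 6}
Step 5: union(7, 0) -> merged; set of 7 now {0, 5, 7, 9}
Step 6: find(1) -> no change; set of 1 is {1}
Step 7: union(4, 6) -> merged; set of 4 now {3, 4, 6}
Step 8: find(5) -> no change; set of 5 is {0, 5, 7, 9}
Step 9: union(1, 5) -> merged; set of 1 now {0, 1, 5, 7, 9}
Step 10: union(5, 0) -> already same set; set of 5 now {0, 1, 5, 7, 9}
Step 11: union(9, 5) -> already same set; set of 9 now {0, 1, 5, 7, 9}
Step 12: union(1, 4) -> merged; set of 1 now {0, 1, 3, 4, 5, 6, 7, 9}
Step 13: find(9) -> no change; set of 9 is {0, 1, 3, 4, 5, 6, 7, 9}
Step 14: union(6, 3) -> already same set; set of 6 now {0, 1, 3, 4, 5, 6, 7, 9}
Step 15: union(9, 2) -> merged; set of 9 now {0, 1, 2, 3, 4, 5, 6, 7, 9}
Step 16: union(7, 0) -> already same set; set of 7 now {0, 1, 2, 3, 4, 5, 6, 7, 9}
Step 17: union(2, 4) -> already same set; set of 2 now {0, 1, 2, 3, 4, 5, 6, 7, 9}
Step 18: union(9, 5) -> already same set; set of 9 now {0, 1, 2, 3, 4, 5, 6, 7, 9}
Step 19: union(7, 1) -> already same set; set of 7 now {0, 1, 2, 3, 4, 5, 6, 7, 9}
Step 20: union(4, 9) -> already same set; set of 4 now {0, 1, 2, 3, 4, 5, 6, 7, 9}
Step 21: find(3) -> no change; set of 3 is {0, 1, 2, 3, 4, 5, 6, 7, 9}
Set of 7: {0, 1, 2, 3, 4, 5, 6, 7, 9}; 8 is not a member.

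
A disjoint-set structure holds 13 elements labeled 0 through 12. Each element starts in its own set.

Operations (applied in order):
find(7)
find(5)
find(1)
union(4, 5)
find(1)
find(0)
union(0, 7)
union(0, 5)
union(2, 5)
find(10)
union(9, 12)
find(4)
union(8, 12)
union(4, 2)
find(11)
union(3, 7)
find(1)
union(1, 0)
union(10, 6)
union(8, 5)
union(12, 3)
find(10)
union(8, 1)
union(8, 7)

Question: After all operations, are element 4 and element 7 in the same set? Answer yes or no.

Step 1: find(7) -> no change; set of 7 is {7}
Step 2: find(5) -> no change; set of 5 is {5}
Step 3: find(1) -> no change; set of 1 is {1}
Step 4: union(4, 5) -> merged; set of 4 now {4, 5}
Step 5: find(1) -> no change; set of 1 is {1}
Step 6: find(0) -> no change; set of 0 is {0}
Step 7: union(0, 7) -> merged; set of 0 now {0, 7}
Step 8: union(0, 5) -> merged; set of 0 now {0, 4, 5, 7}
Step 9: union(2, 5) -> merged; set of 2 now {0, 2, 4, 5, 7}
Step 10: find(10) -> no change; set of 10 is {10}
Step 11: union(9, 12) -> merged; set of 9 now {9, 12}
Step 12: find(4) -> no change; set of 4 is {0, 2, 4, 5, 7}
Step 13: union(8, 12) -> merged; set of 8 now {8, 9, 12}
Step 14: union(4, 2) -> already same set; set of 4 now {0, 2, 4, 5, 7}
Step 15: find(11) -> no change; set of 11 is {11}
Step 16: union(3, 7) -> merged; set of 3 now {0, 2, 3, 4, 5, 7}
Step 17: find(1) -> no change; set of 1 is {1}
Step 18: union(1, 0) -> merged; set of 1 now {0, 1, 2, 3, 4, 5, 7}
Step 19: union(10, 6) -> merged; set of 10 now {6, 10}
Step 20: union(8, 5) -> merged; set of 8 now {0, 1, 2, 3, 4, 5, 7, 8, 9, 12}
Step 21: union(12, 3) -> already same set; set of 12 now {0, 1, 2, 3, 4, 5, 7, 8, 9, 12}
Step 22: find(10) -> no change; set of 10 is {6, 10}
Step 23: union(8, 1) -> already same set; set of 8 now {0, 1, 2, 3, 4, 5, 7, 8, 9, 12}
Step 24: union(8, 7) -> already same set; set of 8 now {0, 1, 2, 3, 4, 5, 7, 8, 9, 12}
Set of 4: {0, 1, 2, 3, 4, 5, 7, 8, 9, 12}; 7 is a member.

Answer: yes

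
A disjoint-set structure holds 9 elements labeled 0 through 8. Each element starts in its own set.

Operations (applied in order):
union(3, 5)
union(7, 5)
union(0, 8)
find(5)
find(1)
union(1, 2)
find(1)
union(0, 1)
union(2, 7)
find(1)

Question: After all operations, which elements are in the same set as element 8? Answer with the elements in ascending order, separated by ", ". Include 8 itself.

Answer: 0, 1, 2, 3, 5, 7, 8

Derivation:
Step 1: union(3, 5) -> merged; set of 3 now {3, 5}
Step 2: union(7, 5) -> merged; set of 7 now {3, 5, 7}
Step 3: union(0, 8) -> merged; set of 0 now {0, 8}
Step 4: find(5) -> no change; set of 5 is {3, 5, 7}
Step 5: find(1) -> no change; set of 1 is {1}
Step 6: union(1, 2) -> merged; set of 1 now {1, 2}
Step 7: find(1) -> no change; set of 1 is {1, 2}
Step 8: union(0, 1) -> merged; set of 0 now {0, 1, 2, 8}
Step 9: union(2, 7) -> merged; set of 2 now {0, 1, 2, 3, 5, 7, 8}
Step 10: find(1) -> no change; set of 1 is {0, 1, 2, 3, 5, 7, 8}
Component of 8: {0, 1, 2, 3, 5, 7, 8}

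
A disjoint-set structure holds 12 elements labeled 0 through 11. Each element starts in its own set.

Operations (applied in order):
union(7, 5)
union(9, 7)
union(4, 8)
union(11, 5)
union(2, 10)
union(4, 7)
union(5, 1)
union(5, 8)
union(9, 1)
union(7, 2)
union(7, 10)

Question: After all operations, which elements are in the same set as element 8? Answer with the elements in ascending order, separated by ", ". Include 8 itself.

Step 1: union(7, 5) -> merged; set of 7 now {5, 7}
Step 2: union(9, 7) -> merged; set of 9 now {5, 7, 9}
Step 3: union(4, 8) -> merged; set of 4 now {4, 8}
Step 4: union(11, 5) -> merged; set of 11 now {5, 7, 9, 11}
Step 5: union(2, 10) -> merged; set of 2 now {2, 10}
Step 6: union(4, 7) -> merged; set of 4 now {4, 5, 7, 8, 9, 11}
Step 7: union(5, 1) -> merged; set of 5 now {1, 4, 5, 7, 8, 9, 11}
Step 8: union(5, 8) -> already same set; set of 5 now {1, 4, 5, 7, 8, 9, 11}
Step 9: union(9, 1) -> already same set; set of 9 now {1, 4, 5, 7, 8, 9, 11}
Step 10: union(7, 2) -> merged; set of 7 now {1, 2, 4, 5, 7, 8, 9, 10, 11}
Step 11: union(7, 10) -> already same set; set of 7 now {1, 2, 4, 5, 7, 8, 9, 10, 11}
Component of 8: {1, 2, 4, 5, 7, 8, 9, 10, 11}

Answer: 1, 2, 4, 5, 7, 8, 9, 10, 11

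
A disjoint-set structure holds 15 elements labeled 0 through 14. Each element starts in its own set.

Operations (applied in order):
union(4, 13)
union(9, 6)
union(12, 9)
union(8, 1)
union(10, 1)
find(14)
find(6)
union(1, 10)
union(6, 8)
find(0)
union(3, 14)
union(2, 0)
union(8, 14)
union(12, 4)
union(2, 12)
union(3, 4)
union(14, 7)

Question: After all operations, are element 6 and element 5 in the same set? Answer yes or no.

Step 1: union(4, 13) -> merged; set of 4 now {4, 13}
Step 2: union(9, 6) -> merged; set of 9 now {6, 9}
Step 3: union(12, 9) -> merged; set of 12 now {6, 9, 12}
Step 4: union(8, 1) -> merged; set of 8 now {1, 8}
Step 5: union(10, 1) -> merged; set of 10 now {1, 8, 10}
Step 6: find(14) -> no change; set of 14 is {14}
Step 7: find(6) -> no change; set of 6 is {6, 9, 12}
Step 8: union(1, 10) -> already same set; set of 1 now {1, 8, 10}
Step 9: union(6, 8) -> merged; set of 6 now {1, 6, 8, 9, 10, 12}
Step 10: find(0) -> no change; set of 0 is {0}
Step 11: union(3, 14) -> merged; set of 3 now {3, 14}
Step 12: union(2, 0) -> merged; set of 2 now {0, 2}
Step 13: union(8, 14) -> merged; set of 8 now {1, 3, 6, 8, 9, 10, 12, 14}
Step 14: union(12, 4) -> merged; set of 12 now {1, 3, 4, 6, 8, 9, 10, 12, 13, 14}
Step 15: union(2, 12) -> merged; set of 2 now {0, 1, 2, 3, 4, 6, 8, 9, 10, 12, 13, 14}
Step 16: union(3, 4) -> already same set; set of 3 now {0, 1, 2, 3, 4, 6, 8, 9, 10, 12, 13, 14}
Step 17: union(14, 7) -> merged; set of 14 now {0, 1, 2, 3, 4, 6, 7, 8, 9, 10, 12, 13, 14}
Set of 6: {0, 1, 2, 3, 4, 6, 7, 8, 9, 10, 12, 13, 14}; 5 is not a member.

Answer: no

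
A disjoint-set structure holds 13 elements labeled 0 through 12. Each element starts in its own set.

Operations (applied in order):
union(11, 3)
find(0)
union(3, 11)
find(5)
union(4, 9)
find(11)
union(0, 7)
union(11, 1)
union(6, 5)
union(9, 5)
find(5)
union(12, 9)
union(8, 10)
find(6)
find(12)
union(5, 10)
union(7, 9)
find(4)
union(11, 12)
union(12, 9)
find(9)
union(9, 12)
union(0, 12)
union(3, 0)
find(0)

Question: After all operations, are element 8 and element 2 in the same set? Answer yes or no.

Answer: no

Derivation:
Step 1: union(11, 3) -> merged; set of 11 now {3, 11}
Step 2: find(0) -> no change; set of 0 is {0}
Step 3: union(3, 11) -> already same set; set of 3 now {3, 11}
Step 4: find(5) -> no change; set of 5 is {5}
Step 5: union(4, 9) -> merged; set of 4 now {4, 9}
Step 6: find(11) -> no change; set of 11 is {3, 11}
Step 7: union(0, 7) -> merged; set of 0 now {0, 7}
Step 8: union(11, 1) -> merged; set of 11 now {1, 3, 11}
Step 9: union(6, 5) -> merged; set of 6 now {5, 6}
Step 10: union(9, 5) -> merged; set of 9 now {4, 5, 6, 9}
Step 11: find(5) -> no change; set of 5 is {4, 5, 6, 9}
Step 12: union(12, 9) -> merged; set of 12 now {4, 5, 6, 9, 12}
Step 13: union(8, 10) -> merged; set of 8 now {8, 10}
Step 14: find(6) -> no change; set of 6 is {4, 5, 6, 9, 12}
Step 15: find(12) -> no change; set of 12 is {4, 5, 6, 9, 12}
Step 16: union(5, 10) -> merged; set of 5 now {4, 5, 6, 8, 9, 10, 12}
Step 17: union(7, 9) -> merged; set of 7 now {0, 4, 5, 6, 7, 8, 9, 10, 12}
Step 18: find(4) -> no change; set of 4 is {0, 4, 5, 6, 7, 8, 9, 10, 12}
Step 19: union(11, 12) -> merged; set of 11 now {0, 1, 3, 4, 5, 6, 7, 8, 9, 10, 11, 12}
Step 20: union(12, 9) -> already same set; set of 12 now {0, 1, 3, 4, 5, 6, 7, 8, 9, 10, 11, 12}
Step 21: find(9) -> no change; set of 9 is {0, 1, 3, 4, 5, 6, 7, 8, 9, 10, 11, 12}
Step 22: union(9, 12) -> already same set; set of 9 now {0, 1, 3, 4, 5, 6, 7, 8, 9, 10, 11, 12}
Step 23: union(0, 12) -> already same set; set of 0 now {0, 1, 3, 4, 5, 6, 7, 8, 9, 10, 11, 12}
Step 24: union(3, 0) -> already same set; set of 3 now {0, 1, 3, 4, 5, 6, 7, 8, 9, 10, 11, 12}
Step 25: find(0) -> no change; set of 0 is {0, 1, 3, 4, 5, 6, 7, 8, 9, 10, 11, 12}
Set of 8: {0, 1, 3, 4, 5, 6, 7, 8, 9, 10, 11, 12}; 2 is not a member.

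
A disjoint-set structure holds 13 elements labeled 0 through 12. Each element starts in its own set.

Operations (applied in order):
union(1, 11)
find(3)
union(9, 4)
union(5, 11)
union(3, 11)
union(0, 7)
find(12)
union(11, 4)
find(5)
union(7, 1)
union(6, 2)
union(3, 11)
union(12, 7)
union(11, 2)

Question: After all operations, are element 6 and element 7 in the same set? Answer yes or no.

Step 1: union(1, 11) -> merged; set of 1 now {1, 11}
Step 2: find(3) -> no change; set of 3 is {3}
Step 3: union(9, 4) -> merged; set of 9 now {4, 9}
Step 4: union(5, 11) -> merged; set of 5 now {1, 5, 11}
Step 5: union(3, 11) -> merged; set of 3 now {1, 3, 5, 11}
Step 6: union(0, 7) -> merged; set of 0 now {0, 7}
Step 7: find(12) -> no change; set of 12 is {12}
Step 8: union(11, 4) -> merged; set of 11 now {1, 3, 4, 5, 9, 11}
Step 9: find(5) -> no change; set of 5 is {1, 3, 4, 5, 9, 11}
Step 10: union(7, 1) -> merged; set of 7 now {0, 1, 3, 4, 5, 7, 9, 11}
Step 11: union(6, 2) -> merged; set of 6 now {2, 6}
Step 12: union(3, 11) -> already same set; set of 3 now {0, 1, 3, 4, 5, 7, 9, 11}
Step 13: union(12, 7) -> merged; set of 12 now {0, 1, 3, 4, 5, 7, 9, 11, 12}
Step 14: union(11, 2) -> merged; set of 11 now {0, 1, 2, 3, 4, 5, 6, 7, 9, 11, 12}
Set of 6: {0, 1, 2, 3, 4, 5, 6, 7, 9, 11, 12}; 7 is a member.

Answer: yes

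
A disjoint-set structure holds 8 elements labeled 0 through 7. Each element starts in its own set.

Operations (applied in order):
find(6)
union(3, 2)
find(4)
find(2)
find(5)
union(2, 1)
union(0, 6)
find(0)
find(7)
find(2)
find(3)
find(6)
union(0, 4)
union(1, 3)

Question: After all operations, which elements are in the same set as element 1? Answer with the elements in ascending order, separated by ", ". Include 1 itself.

Step 1: find(6) -> no change; set of 6 is {6}
Step 2: union(3, 2) -> merged; set of 3 now {2, 3}
Step 3: find(4) -> no change; set of 4 is {4}
Step 4: find(2) -> no change; set of 2 is {2, 3}
Step 5: find(5) -> no change; set of 5 is {5}
Step 6: union(2, 1) -> merged; set of 2 now {1, 2, 3}
Step 7: union(0, 6) -> merged; set of 0 now {0, 6}
Step 8: find(0) -> no change; set of 0 is {0, 6}
Step 9: find(7) -> no change; set of 7 is {7}
Step 10: find(2) -> no change; set of 2 is {1, 2, 3}
Step 11: find(3) -> no change; set of 3 is {1, 2, 3}
Step 12: find(6) -> no change; set of 6 is {0, 6}
Step 13: union(0, 4) -> merged; set of 0 now {0, 4, 6}
Step 14: union(1, 3) -> already same set; set of 1 now {1, 2, 3}
Component of 1: {1, 2, 3}

Answer: 1, 2, 3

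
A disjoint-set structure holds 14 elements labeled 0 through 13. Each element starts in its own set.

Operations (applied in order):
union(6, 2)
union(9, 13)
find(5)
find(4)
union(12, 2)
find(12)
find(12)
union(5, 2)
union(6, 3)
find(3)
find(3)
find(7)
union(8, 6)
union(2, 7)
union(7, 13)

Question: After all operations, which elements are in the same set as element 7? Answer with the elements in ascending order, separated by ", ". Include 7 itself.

Answer: 2, 3, 5, 6, 7, 8, 9, 12, 13

Derivation:
Step 1: union(6, 2) -> merged; set of 6 now {2, 6}
Step 2: union(9, 13) -> merged; set of 9 now {9, 13}
Step 3: find(5) -> no change; set of 5 is {5}
Step 4: find(4) -> no change; set of 4 is {4}
Step 5: union(12, 2) -> merged; set of 12 now {2, 6, 12}
Step 6: find(12) -> no change; set of 12 is {2, 6, 12}
Step 7: find(12) -> no change; set of 12 is {2, 6, 12}
Step 8: union(5, 2) -> merged; set of 5 now {2, 5, 6, 12}
Step 9: union(6, 3) -> merged; set of 6 now {2, 3, 5, 6, 12}
Step 10: find(3) -> no change; set of 3 is {2, 3, 5, 6, 12}
Step 11: find(3) -> no change; set of 3 is {2, 3, 5, 6, 12}
Step 12: find(7) -> no change; set of 7 is {7}
Step 13: union(8, 6) -> merged; set of 8 now {2, 3, 5, 6, 8, 12}
Step 14: union(2, 7) -> merged; set of 2 now {2, 3, 5, 6, 7, 8, 12}
Step 15: union(7, 13) -> merged; set of 7 now {2, 3, 5, 6, 7, 8, 9, 12, 13}
Component of 7: {2, 3, 5, 6, 7, 8, 9, 12, 13}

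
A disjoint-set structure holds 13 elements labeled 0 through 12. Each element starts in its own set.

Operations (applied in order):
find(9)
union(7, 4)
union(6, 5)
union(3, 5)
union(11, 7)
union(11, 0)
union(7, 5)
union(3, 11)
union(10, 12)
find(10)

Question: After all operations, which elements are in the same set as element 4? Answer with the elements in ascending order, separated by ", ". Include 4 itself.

Step 1: find(9) -> no change; set of 9 is {9}
Step 2: union(7, 4) -> merged; set of 7 now {4, 7}
Step 3: union(6, 5) -> merged; set of 6 now {5, 6}
Step 4: union(3, 5) -> merged; set of 3 now {3, 5, 6}
Step 5: union(11, 7) -> merged; set of 11 now {4, 7, 11}
Step 6: union(11, 0) -> merged; set of 11 now {0, 4, 7, 11}
Step 7: union(7, 5) -> merged; set of 7 now {0, 3, 4, 5, 6, 7, 11}
Step 8: union(3, 11) -> already same set; set of 3 now {0, 3, 4, 5, 6, 7, 11}
Step 9: union(10, 12) -> merged; set of 10 now {10, 12}
Step 10: find(10) -> no change; set of 10 is {10, 12}
Component of 4: {0, 3, 4, 5, 6, 7, 11}

Answer: 0, 3, 4, 5, 6, 7, 11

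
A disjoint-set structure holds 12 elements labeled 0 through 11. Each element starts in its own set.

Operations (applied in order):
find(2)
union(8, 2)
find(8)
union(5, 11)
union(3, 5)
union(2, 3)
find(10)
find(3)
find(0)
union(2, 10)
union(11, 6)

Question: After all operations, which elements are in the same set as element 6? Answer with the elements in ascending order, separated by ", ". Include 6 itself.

Answer: 2, 3, 5, 6, 8, 10, 11

Derivation:
Step 1: find(2) -> no change; set of 2 is {2}
Step 2: union(8, 2) -> merged; set of 8 now {2, 8}
Step 3: find(8) -> no change; set of 8 is {2, 8}
Step 4: union(5, 11) -> merged; set of 5 now {5, 11}
Step 5: union(3, 5) -> merged; set of 3 now {3, 5, 11}
Step 6: union(2, 3) -> merged; set of 2 now {2, 3, 5, 8, 11}
Step 7: find(10) -> no change; set of 10 is {10}
Step 8: find(3) -> no change; set of 3 is {2, 3, 5, 8, 11}
Step 9: find(0) -> no change; set of 0 is {0}
Step 10: union(2, 10) -> merged; set of 2 now {2, 3, 5, 8, 10, 11}
Step 11: union(11, 6) -> merged; set of 11 now {2, 3, 5, 6, 8, 10, 11}
Component of 6: {2, 3, 5, 6, 8, 10, 11}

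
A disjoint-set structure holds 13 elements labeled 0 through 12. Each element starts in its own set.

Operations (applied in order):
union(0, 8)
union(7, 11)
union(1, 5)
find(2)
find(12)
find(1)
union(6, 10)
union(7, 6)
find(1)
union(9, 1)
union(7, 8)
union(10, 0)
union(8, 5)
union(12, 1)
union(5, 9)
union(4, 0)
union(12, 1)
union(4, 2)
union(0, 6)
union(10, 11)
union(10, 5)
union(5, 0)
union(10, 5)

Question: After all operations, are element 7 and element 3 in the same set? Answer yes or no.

Answer: no

Derivation:
Step 1: union(0, 8) -> merged; set of 0 now {0, 8}
Step 2: union(7, 11) -> merged; set of 7 now {7, 11}
Step 3: union(1, 5) -> merged; set of 1 now {1, 5}
Step 4: find(2) -> no change; set of 2 is {2}
Step 5: find(12) -> no change; set of 12 is {12}
Step 6: find(1) -> no change; set of 1 is {1, 5}
Step 7: union(6, 10) -> merged; set of 6 now {6, 10}
Step 8: union(7, 6) -> merged; set of 7 now {6, 7, 10, 11}
Step 9: find(1) -> no change; set of 1 is {1, 5}
Step 10: union(9, 1) -> merged; set of 9 now {1, 5, 9}
Step 11: union(7, 8) -> merged; set of 7 now {0, 6, 7, 8, 10, 11}
Step 12: union(10, 0) -> already same set; set of 10 now {0, 6, 7, 8, 10, 11}
Step 13: union(8, 5) -> merged; set of 8 now {0, 1, 5, 6, 7, 8, 9, 10, 11}
Step 14: union(12, 1) -> merged; set of 12 now {0, 1, 5, 6, 7, 8, 9, 10, 11, 12}
Step 15: union(5, 9) -> already same set; set of 5 now {0, 1, 5, 6, 7, 8, 9, 10, 11, 12}
Step 16: union(4, 0) -> merged; set of 4 now {0, 1, 4, 5, 6, 7, 8, 9, 10, 11, 12}
Step 17: union(12, 1) -> already same set; set of 12 now {0, 1, 4, 5, 6, 7, 8, 9, 10, 11, 12}
Step 18: union(4, 2) -> merged; set of 4 now {0, 1, 2, 4, 5, 6, 7, 8, 9, 10, 11, 12}
Step 19: union(0, 6) -> already same set; set of 0 now {0, 1, 2, 4, 5, 6, 7, 8, 9, 10, 11, 12}
Step 20: union(10, 11) -> already same set; set of 10 now {0, 1, 2, 4, 5, 6, 7, 8, 9, 10, 11, 12}
Step 21: union(10, 5) -> already same set; set of 10 now {0, 1, 2, 4, 5, 6, 7, 8, 9, 10, 11, 12}
Step 22: union(5, 0) -> already same set; set of 5 now {0, 1, 2, 4, 5, 6, 7, 8, 9, 10, 11, 12}
Step 23: union(10, 5) -> already same set; set of 10 now {0, 1, 2, 4, 5, 6, 7, 8, 9, 10, 11, 12}
Set of 7: {0, 1, 2, 4, 5, 6, 7, 8, 9, 10, 11, 12}; 3 is not a member.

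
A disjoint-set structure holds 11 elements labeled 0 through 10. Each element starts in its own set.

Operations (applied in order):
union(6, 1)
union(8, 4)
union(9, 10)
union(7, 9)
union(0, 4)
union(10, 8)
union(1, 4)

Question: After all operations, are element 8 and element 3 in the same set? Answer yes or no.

Step 1: union(6, 1) -> merged; set of 6 now {1, 6}
Step 2: union(8, 4) -> merged; set of 8 now {4, 8}
Step 3: union(9, 10) -> merged; set of 9 now {9, 10}
Step 4: union(7, 9) -> merged; set of 7 now {7, 9, 10}
Step 5: union(0, 4) -> merged; set of 0 now {0, 4, 8}
Step 6: union(10, 8) -> merged; set of 10 now {0, 4, 7, 8, 9, 10}
Step 7: union(1, 4) -> merged; set of 1 now {0, 1, 4, 6, 7, 8, 9, 10}
Set of 8: {0, 1, 4, 6, 7, 8, 9, 10}; 3 is not a member.

Answer: no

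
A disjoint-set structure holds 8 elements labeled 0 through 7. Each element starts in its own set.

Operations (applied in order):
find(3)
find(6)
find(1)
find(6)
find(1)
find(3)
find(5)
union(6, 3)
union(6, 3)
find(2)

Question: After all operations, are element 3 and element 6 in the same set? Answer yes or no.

Answer: yes

Derivation:
Step 1: find(3) -> no change; set of 3 is {3}
Step 2: find(6) -> no change; set of 6 is {6}
Step 3: find(1) -> no change; set of 1 is {1}
Step 4: find(6) -> no change; set of 6 is {6}
Step 5: find(1) -> no change; set of 1 is {1}
Step 6: find(3) -> no change; set of 3 is {3}
Step 7: find(5) -> no change; set of 5 is {5}
Step 8: union(6, 3) -> merged; set of 6 now {3, 6}
Step 9: union(6, 3) -> already same set; set of 6 now {3, 6}
Step 10: find(2) -> no change; set of 2 is {2}
Set of 3: {3, 6}; 6 is a member.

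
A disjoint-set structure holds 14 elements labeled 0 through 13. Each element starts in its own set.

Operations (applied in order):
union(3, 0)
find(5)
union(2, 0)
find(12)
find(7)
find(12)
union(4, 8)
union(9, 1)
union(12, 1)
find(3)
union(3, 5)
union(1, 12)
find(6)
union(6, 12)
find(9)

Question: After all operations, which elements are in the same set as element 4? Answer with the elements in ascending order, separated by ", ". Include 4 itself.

Answer: 4, 8

Derivation:
Step 1: union(3, 0) -> merged; set of 3 now {0, 3}
Step 2: find(5) -> no change; set of 5 is {5}
Step 3: union(2, 0) -> merged; set of 2 now {0, 2, 3}
Step 4: find(12) -> no change; set of 12 is {12}
Step 5: find(7) -> no change; set of 7 is {7}
Step 6: find(12) -> no change; set of 12 is {12}
Step 7: union(4, 8) -> merged; set of 4 now {4, 8}
Step 8: union(9, 1) -> merged; set of 9 now {1, 9}
Step 9: union(12, 1) -> merged; set of 12 now {1, 9, 12}
Step 10: find(3) -> no change; set of 3 is {0, 2, 3}
Step 11: union(3, 5) -> merged; set of 3 now {0, 2, 3, 5}
Step 12: union(1, 12) -> already same set; set of 1 now {1, 9, 12}
Step 13: find(6) -> no change; set of 6 is {6}
Step 14: union(6, 12) -> merged; set of 6 now {1, 6, 9, 12}
Step 15: find(9) -> no change; set of 9 is {1, 6, 9, 12}
Component of 4: {4, 8}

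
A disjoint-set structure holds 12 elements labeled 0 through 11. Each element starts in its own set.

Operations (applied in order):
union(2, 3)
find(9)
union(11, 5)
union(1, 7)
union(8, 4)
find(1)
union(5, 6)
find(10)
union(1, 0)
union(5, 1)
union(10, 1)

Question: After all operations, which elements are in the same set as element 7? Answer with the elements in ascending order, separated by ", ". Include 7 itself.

Answer: 0, 1, 5, 6, 7, 10, 11

Derivation:
Step 1: union(2, 3) -> merged; set of 2 now {2, 3}
Step 2: find(9) -> no change; set of 9 is {9}
Step 3: union(11, 5) -> merged; set of 11 now {5, 11}
Step 4: union(1, 7) -> merged; set of 1 now {1, 7}
Step 5: union(8, 4) -> merged; set of 8 now {4, 8}
Step 6: find(1) -> no change; set of 1 is {1, 7}
Step 7: union(5, 6) -> merged; set of 5 now {5, 6, 11}
Step 8: find(10) -> no change; set of 10 is {10}
Step 9: union(1, 0) -> merged; set of 1 now {0, 1, 7}
Step 10: union(5, 1) -> merged; set of 5 now {0, 1, 5, 6, 7, 11}
Step 11: union(10, 1) -> merged; set of 10 now {0, 1, 5, 6, 7, 10, 11}
Component of 7: {0, 1, 5, 6, 7, 10, 11}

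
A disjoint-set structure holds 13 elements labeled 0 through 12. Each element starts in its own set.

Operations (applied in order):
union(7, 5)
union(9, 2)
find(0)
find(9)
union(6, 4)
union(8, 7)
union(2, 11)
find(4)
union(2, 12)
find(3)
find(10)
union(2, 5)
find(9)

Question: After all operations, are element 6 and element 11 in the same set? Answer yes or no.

Step 1: union(7, 5) -> merged; set of 7 now {5, 7}
Step 2: union(9, 2) -> merged; set of 9 now {2, 9}
Step 3: find(0) -> no change; set of 0 is {0}
Step 4: find(9) -> no change; set of 9 is {2, 9}
Step 5: union(6, 4) -> merged; set of 6 now {4, 6}
Step 6: union(8, 7) -> merged; set of 8 now {5, 7, 8}
Step 7: union(2, 11) -> merged; set of 2 now {2, 9, 11}
Step 8: find(4) -> no change; set of 4 is {4, 6}
Step 9: union(2, 12) -> merged; set of 2 now {2, 9, 11, 12}
Step 10: find(3) -> no change; set of 3 is {3}
Step 11: find(10) -> no change; set of 10 is {10}
Step 12: union(2, 5) -> merged; set of 2 now {2, 5, 7, 8, 9, 11, 12}
Step 13: find(9) -> no change; set of 9 is {2, 5, 7, 8, 9, 11, 12}
Set of 6: {4, 6}; 11 is not a member.

Answer: no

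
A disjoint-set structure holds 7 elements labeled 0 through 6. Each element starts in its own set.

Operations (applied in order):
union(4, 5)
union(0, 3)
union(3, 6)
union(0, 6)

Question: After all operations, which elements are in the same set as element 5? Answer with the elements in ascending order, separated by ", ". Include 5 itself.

Step 1: union(4, 5) -> merged; set of 4 now {4, 5}
Step 2: union(0, 3) -> merged; set of 0 now {0, 3}
Step 3: union(3, 6) -> merged; set of 3 now {0, 3, 6}
Step 4: union(0, 6) -> already same set; set of 0 now {0, 3, 6}
Component of 5: {4, 5}

Answer: 4, 5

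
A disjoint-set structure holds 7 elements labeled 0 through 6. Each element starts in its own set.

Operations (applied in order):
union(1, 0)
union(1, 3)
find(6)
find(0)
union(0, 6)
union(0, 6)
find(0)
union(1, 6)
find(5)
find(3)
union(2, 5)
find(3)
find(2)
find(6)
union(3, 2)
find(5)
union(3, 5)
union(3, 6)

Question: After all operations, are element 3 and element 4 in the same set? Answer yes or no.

Answer: no

Derivation:
Step 1: union(1, 0) -> merged; set of 1 now {0, 1}
Step 2: union(1, 3) -> merged; set of 1 now {0, 1, 3}
Step 3: find(6) -> no change; set of 6 is {6}
Step 4: find(0) -> no change; set of 0 is {0, 1, 3}
Step 5: union(0, 6) -> merged; set of 0 now {0, 1, 3, 6}
Step 6: union(0, 6) -> already same set; set of 0 now {0, 1, 3, 6}
Step 7: find(0) -> no change; set of 0 is {0, 1, 3, 6}
Step 8: union(1, 6) -> already same set; set of 1 now {0, 1, 3, 6}
Step 9: find(5) -> no change; set of 5 is {5}
Step 10: find(3) -> no change; set of 3 is {0, 1, 3, 6}
Step 11: union(2, 5) -> merged; set of 2 now {2, 5}
Step 12: find(3) -> no change; set of 3 is {0, 1, 3, 6}
Step 13: find(2) -> no change; set of 2 is {2, 5}
Step 14: find(6) -> no change; set of 6 is {0, 1, 3, 6}
Step 15: union(3, 2) -> merged; set of 3 now {0, 1, 2, 3, 5, 6}
Step 16: find(5) -> no change; set of 5 is {0, 1, 2, 3, 5, 6}
Step 17: union(3, 5) -> already same set; set of 3 now {0, 1, 2, 3, 5, 6}
Step 18: union(3, 6) -> already same set; set of 3 now {0, 1, 2, 3, 5, 6}
Set of 3: {0, 1, 2, 3, 5, 6}; 4 is not a member.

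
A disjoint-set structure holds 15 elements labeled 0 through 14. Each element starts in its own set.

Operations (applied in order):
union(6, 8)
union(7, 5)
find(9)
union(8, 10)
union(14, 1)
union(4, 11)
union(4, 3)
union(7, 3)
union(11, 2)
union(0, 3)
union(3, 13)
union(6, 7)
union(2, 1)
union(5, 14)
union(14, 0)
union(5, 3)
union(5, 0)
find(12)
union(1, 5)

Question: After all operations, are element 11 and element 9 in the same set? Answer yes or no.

Answer: no

Derivation:
Step 1: union(6, 8) -> merged; set of 6 now {6, 8}
Step 2: union(7, 5) -> merged; set of 7 now {5, 7}
Step 3: find(9) -> no change; set of 9 is {9}
Step 4: union(8, 10) -> merged; set of 8 now {6, 8, 10}
Step 5: union(14, 1) -> merged; set of 14 now {1, 14}
Step 6: union(4, 11) -> merged; set of 4 now {4, 11}
Step 7: union(4, 3) -> merged; set of 4 now {3, 4, 11}
Step 8: union(7, 3) -> merged; set of 7 now {3, 4, 5, 7, 11}
Step 9: union(11, 2) -> merged; set of 11 now {2, 3, 4, 5, 7, 11}
Step 10: union(0, 3) -> merged; set of 0 now {0, 2, 3, 4, 5, 7, 11}
Step 11: union(3, 13) -> merged; set of 3 now {0, 2, 3, 4, 5, 7, 11, 13}
Step 12: union(6, 7) -> merged; set of 6 now {0, 2, 3, 4, 5, 6, 7, 8, 10, 11, 13}
Step 13: union(2, 1) -> merged; set of 2 now {0, 1, 2, 3, 4, 5, 6, 7, 8, 10, 11, 13, 14}
Step 14: union(5, 14) -> already same set; set of 5 now {0, 1, 2, 3, 4, 5, 6, 7, 8, 10, 11, 13, 14}
Step 15: union(14, 0) -> already same set; set of 14 now {0, 1, 2, 3, 4, 5, 6, 7, 8, 10, 11, 13, 14}
Step 16: union(5, 3) -> already same set; set of 5 now {0, 1, 2, 3, 4, 5, 6, 7, 8, 10, 11, 13, 14}
Step 17: union(5, 0) -> already same set; set of 5 now {0, 1, 2, 3, 4, 5, 6, 7, 8, 10, 11, 13, 14}
Step 18: find(12) -> no change; set of 12 is {12}
Step 19: union(1, 5) -> already same set; set of 1 now {0, 1, 2, 3, 4, 5, 6, 7, 8, 10, 11, 13, 14}
Set of 11: {0, 1, 2, 3, 4, 5, 6, 7, 8, 10, 11, 13, 14}; 9 is not a member.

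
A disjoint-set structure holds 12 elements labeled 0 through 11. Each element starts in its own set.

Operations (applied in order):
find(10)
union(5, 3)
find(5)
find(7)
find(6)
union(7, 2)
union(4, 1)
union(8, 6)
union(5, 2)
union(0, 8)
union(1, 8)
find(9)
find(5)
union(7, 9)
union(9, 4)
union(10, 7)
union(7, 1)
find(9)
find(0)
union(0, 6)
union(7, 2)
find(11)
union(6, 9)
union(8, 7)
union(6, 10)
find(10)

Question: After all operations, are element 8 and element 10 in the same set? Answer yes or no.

Step 1: find(10) -> no change; set of 10 is {10}
Step 2: union(5, 3) -> merged; set of 5 now {3, 5}
Step 3: find(5) -> no change; set of 5 is {3, 5}
Step 4: find(7) -> no change; set of 7 is {7}
Step 5: find(6) -> no change; set of 6 is {6}
Step 6: union(7, 2) -> merged; set of 7 now {2, 7}
Step 7: union(4, 1) -> merged; set of 4 now {1, 4}
Step 8: union(8, 6) -> merged; set of 8 now {6, 8}
Step 9: union(5, 2) -> merged; set of 5 now {2, 3, 5, 7}
Step 10: union(0, 8) -> merged; set of 0 now {0, 6, 8}
Step 11: union(1, 8) -> merged; set of 1 now {0, 1, 4, 6, 8}
Step 12: find(9) -> no change; set of 9 is {9}
Step 13: find(5) -> no change; set of 5 is {2, 3, 5, 7}
Step 14: union(7, 9) -> merged; set of 7 now {2, 3, 5, 7, 9}
Step 15: union(9, 4) -> merged; set of 9 now {0, 1, 2, 3, 4, 5, 6, 7, 8, 9}
Step 16: union(10, 7) -> merged; set of 10 now {0, 1, 2, 3, 4, 5, 6, 7, 8, 9, 10}
Step 17: union(7, 1) -> already same set; set of 7 now {0, 1, 2, 3, 4, 5, 6, 7, 8, 9, 10}
Step 18: find(9) -> no change; set of 9 is {0, 1, 2, 3, 4, 5, 6, 7, 8, 9, 10}
Step 19: find(0) -> no change; set of 0 is {0, 1, 2, 3, 4, 5, 6, 7, 8, 9, 10}
Step 20: union(0, 6) -> already same set; set of 0 now {0, 1, 2, 3, 4, 5, 6, 7, 8, 9, 10}
Step 21: union(7, 2) -> already same set; set of 7 now {0, 1, 2, 3, 4, 5, 6, 7, 8, 9, 10}
Step 22: find(11) -> no change; set of 11 is {11}
Step 23: union(6, 9) -> already same set; set of 6 now {0, 1, 2, 3, 4, 5, 6, 7, 8, 9, 10}
Step 24: union(8, 7) -> already same set; set of 8 now {0, 1, 2, 3, 4, 5, 6, 7, 8, 9, 10}
Step 25: union(6, 10) -> already same set; set of 6 now {0, 1, 2, 3, 4, 5, 6, 7, 8, 9, 10}
Step 26: find(10) -> no change; set of 10 is {0, 1, 2, 3, 4, 5, 6, 7, 8, 9, 10}
Set of 8: {0, 1, 2, 3, 4, 5, 6, 7, 8, 9, 10}; 10 is a member.

Answer: yes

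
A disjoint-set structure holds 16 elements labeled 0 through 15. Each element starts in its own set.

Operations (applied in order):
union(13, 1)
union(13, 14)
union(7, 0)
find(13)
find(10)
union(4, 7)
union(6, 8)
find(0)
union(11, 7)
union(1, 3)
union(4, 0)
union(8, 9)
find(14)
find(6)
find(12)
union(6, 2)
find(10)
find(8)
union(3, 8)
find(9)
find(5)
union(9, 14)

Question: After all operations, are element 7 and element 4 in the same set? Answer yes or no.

Answer: yes

Derivation:
Step 1: union(13, 1) -> merged; set of 13 now {1, 13}
Step 2: union(13, 14) -> merged; set of 13 now {1, 13, 14}
Step 3: union(7, 0) -> merged; set of 7 now {0, 7}
Step 4: find(13) -> no change; set of 13 is {1, 13, 14}
Step 5: find(10) -> no change; set of 10 is {10}
Step 6: union(4, 7) -> merged; set of 4 now {0, 4, 7}
Step 7: union(6, 8) -> merged; set of 6 now {6, 8}
Step 8: find(0) -> no change; set of 0 is {0, 4, 7}
Step 9: union(11, 7) -> merged; set of 11 now {0, 4, 7, 11}
Step 10: union(1, 3) -> merged; set of 1 now {1, 3, 13, 14}
Step 11: union(4, 0) -> already same set; set of 4 now {0, 4, 7, 11}
Step 12: union(8, 9) -> merged; set of 8 now {6, 8, 9}
Step 13: find(14) -> no change; set of 14 is {1, 3, 13, 14}
Step 14: find(6) -> no change; set of 6 is {6, 8, 9}
Step 15: find(12) -> no change; set of 12 is {12}
Step 16: union(6, 2) -> merged; set of 6 now {2, 6, 8, 9}
Step 17: find(10) -> no change; set of 10 is {10}
Step 18: find(8) -> no change; set of 8 is {2, 6, 8, 9}
Step 19: union(3, 8) -> merged; set of 3 now {1, 2, 3, 6, 8, 9, 13, 14}
Step 20: find(9) -> no change; set of 9 is {1, 2, 3, 6, 8, 9, 13, 14}
Step 21: find(5) -> no change; set of 5 is {5}
Step 22: union(9, 14) -> already same set; set of 9 now {1, 2, 3, 6, 8, 9, 13, 14}
Set of 7: {0, 4, 7, 11}; 4 is a member.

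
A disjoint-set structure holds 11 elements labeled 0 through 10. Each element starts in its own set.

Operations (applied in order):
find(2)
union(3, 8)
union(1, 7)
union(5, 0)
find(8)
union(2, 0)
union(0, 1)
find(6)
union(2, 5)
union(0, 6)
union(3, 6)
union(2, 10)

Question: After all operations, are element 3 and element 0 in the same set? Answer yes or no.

Step 1: find(2) -> no change; set of 2 is {2}
Step 2: union(3, 8) -> merged; set of 3 now {3, 8}
Step 3: union(1, 7) -> merged; set of 1 now {1, 7}
Step 4: union(5, 0) -> merged; set of 5 now {0, 5}
Step 5: find(8) -> no change; set of 8 is {3, 8}
Step 6: union(2, 0) -> merged; set of 2 now {0, 2, 5}
Step 7: union(0, 1) -> merged; set of 0 now {0, 1, 2, 5, 7}
Step 8: find(6) -> no change; set of 6 is {6}
Step 9: union(2, 5) -> already same set; set of 2 now {0, 1, 2, 5, 7}
Step 10: union(0, 6) -> merged; set of 0 now {0, 1, 2, 5, 6, 7}
Step 11: union(3, 6) -> merged; set of 3 now {0, 1, 2, 3, 5, 6, 7, 8}
Step 12: union(2, 10) -> merged; set of 2 now {0, 1, 2, 3, 5, 6, 7, 8, 10}
Set of 3: {0, 1, 2, 3, 5, 6, 7, 8, 10}; 0 is a member.

Answer: yes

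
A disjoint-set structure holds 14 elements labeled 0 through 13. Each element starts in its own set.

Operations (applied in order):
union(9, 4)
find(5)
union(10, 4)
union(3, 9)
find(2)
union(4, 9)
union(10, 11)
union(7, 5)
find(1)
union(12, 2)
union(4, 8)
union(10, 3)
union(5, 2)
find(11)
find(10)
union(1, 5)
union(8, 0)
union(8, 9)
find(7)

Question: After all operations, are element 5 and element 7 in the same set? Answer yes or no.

Answer: yes

Derivation:
Step 1: union(9, 4) -> merged; set of 9 now {4, 9}
Step 2: find(5) -> no change; set of 5 is {5}
Step 3: union(10, 4) -> merged; set of 10 now {4, 9, 10}
Step 4: union(3, 9) -> merged; set of 3 now {3, 4, 9, 10}
Step 5: find(2) -> no change; set of 2 is {2}
Step 6: union(4, 9) -> already same set; set of 4 now {3, 4, 9, 10}
Step 7: union(10, 11) -> merged; set of 10 now {3, 4, 9, 10, 11}
Step 8: union(7, 5) -> merged; set of 7 now {5, 7}
Step 9: find(1) -> no change; set of 1 is {1}
Step 10: union(12, 2) -> merged; set of 12 now {2, 12}
Step 11: union(4, 8) -> merged; set of 4 now {3, 4, 8, 9, 10, 11}
Step 12: union(10, 3) -> already same set; set of 10 now {3, 4, 8, 9, 10, 11}
Step 13: union(5, 2) -> merged; set of 5 now {2, 5, 7, 12}
Step 14: find(11) -> no change; set of 11 is {3, 4, 8, 9, 10, 11}
Step 15: find(10) -> no change; set of 10 is {3, 4, 8, 9, 10, 11}
Step 16: union(1, 5) -> merged; set of 1 now {1, 2, 5, 7, 12}
Step 17: union(8, 0) -> merged; set of 8 now {0, 3, 4, 8, 9, 10, 11}
Step 18: union(8, 9) -> already same set; set of 8 now {0, 3, 4, 8, 9, 10, 11}
Step 19: find(7) -> no change; set of 7 is {1, 2, 5, 7, 12}
Set of 5: {1, 2, 5, 7, 12}; 7 is a member.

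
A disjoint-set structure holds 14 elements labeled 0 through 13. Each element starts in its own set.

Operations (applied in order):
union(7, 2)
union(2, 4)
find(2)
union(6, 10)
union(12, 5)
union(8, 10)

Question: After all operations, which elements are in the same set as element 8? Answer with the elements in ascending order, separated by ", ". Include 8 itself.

Step 1: union(7, 2) -> merged; set of 7 now {2, 7}
Step 2: union(2, 4) -> merged; set of 2 now {2, 4, 7}
Step 3: find(2) -> no change; set of 2 is {2, 4, 7}
Step 4: union(6, 10) -> merged; set of 6 now {6, 10}
Step 5: union(12, 5) -> merged; set of 12 now {5, 12}
Step 6: union(8, 10) -> merged; set of 8 now {6, 8, 10}
Component of 8: {6, 8, 10}

Answer: 6, 8, 10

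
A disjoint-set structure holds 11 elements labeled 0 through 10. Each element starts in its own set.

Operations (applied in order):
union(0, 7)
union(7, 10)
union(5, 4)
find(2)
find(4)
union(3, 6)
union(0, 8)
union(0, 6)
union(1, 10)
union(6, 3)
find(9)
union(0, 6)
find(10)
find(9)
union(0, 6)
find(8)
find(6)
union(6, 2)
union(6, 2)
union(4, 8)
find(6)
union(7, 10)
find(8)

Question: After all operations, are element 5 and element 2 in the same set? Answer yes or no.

Answer: yes

Derivation:
Step 1: union(0, 7) -> merged; set of 0 now {0, 7}
Step 2: union(7, 10) -> merged; set of 7 now {0, 7, 10}
Step 3: union(5, 4) -> merged; set of 5 now {4, 5}
Step 4: find(2) -> no change; set of 2 is {2}
Step 5: find(4) -> no change; set of 4 is {4, 5}
Step 6: union(3, 6) -> merged; set of 3 now {3, 6}
Step 7: union(0, 8) -> merged; set of 0 now {0, 7, 8, 10}
Step 8: union(0, 6) -> merged; set of 0 now {0, 3, 6, 7, 8, 10}
Step 9: union(1, 10) -> merged; set of 1 now {0, 1, 3, 6, 7, 8, 10}
Step 10: union(6, 3) -> already same set; set of 6 now {0, 1, 3, 6, 7, 8, 10}
Step 11: find(9) -> no change; set of 9 is {9}
Step 12: union(0, 6) -> already same set; set of 0 now {0, 1, 3, 6, 7, 8, 10}
Step 13: find(10) -> no change; set of 10 is {0, 1, 3, 6, 7, 8, 10}
Step 14: find(9) -> no change; set of 9 is {9}
Step 15: union(0, 6) -> already same set; set of 0 now {0, 1, 3, 6, 7, 8, 10}
Step 16: find(8) -> no change; set of 8 is {0, 1, 3, 6, 7, 8, 10}
Step 17: find(6) -> no change; set of 6 is {0, 1, 3, 6, 7, 8, 10}
Step 18: union(6, 2) -> merged; set of 6 now {0, 1, 2, 3, 6, 7, 8, 10}
Step 19: union(6, 2) -> already same set; set of 6 now {0, 1, 2, 3, 6, 7, 8, 10}
Step 20: union(4, 8) -> merged; set of 4 now {0, 1, 2, 3, 4, 5, 6, 7, 8, 10}
Step 21: find(6) -> no change; set of 6 is {0, 1, 2, 3, 4, 5, 6, 7, 8, 10}
Step 22: union(7, 10) -> already same set; set of 7 now {0, 1, 2, 3, 4, 5, 6, 7, 8, 10}
Step 23: find(8) -> no change; set of 8 is {0, 1, 2, 3, 4, 5, 6, 7, 8, 10}
Set of 5: {0, 1, 2, 3, 4, 5, 6, 7, 8, 10}; 2 is a member.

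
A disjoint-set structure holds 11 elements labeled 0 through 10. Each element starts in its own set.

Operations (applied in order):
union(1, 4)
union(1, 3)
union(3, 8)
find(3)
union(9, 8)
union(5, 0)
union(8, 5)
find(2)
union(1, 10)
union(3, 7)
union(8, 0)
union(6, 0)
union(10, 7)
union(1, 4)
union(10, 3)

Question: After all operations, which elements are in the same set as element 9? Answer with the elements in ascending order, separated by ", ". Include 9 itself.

Answer: 0, 1, 3, 4, 5, 6, 7, 8, 9, 10

Derivation:
Step 1: union(1, 4) -> merged; set of 1 now {1, 4}
Step 2: union(1, 3) -> merged; set of 1 now {1, 3, 4}
Step 3: union(3, 8) -> merged; set of 3 now {1, 3, 4, 8}
Step 4: find(3) -> no change; set of 3 is {1, 3, 4, 8}
Step 5: union(9, 8) -> merged; set of 9 now {1, 3, 4, 8, 9}
Step 6: union(5, 0) -> merged; set of 5 now {0, 5}
Step 7: union(8, 5) -> merged; set of 8 now {0, 1, 3, 4, 5, 8, 9}
Step 8: find(2) -> no change; set of 2 is {2}
Step 9: union(1, 10) -> merged; set of 1 now {0, 1, 3, 4, 5, 8, 9, 10}
Step 10: union(3, 7) -> merged; set of 3 now {0, 1, 3, 4, 5, 7, 8, 9, 10}
Step 11: union(8, 0) -> already same set; set of 8 now {0, 1, 3, 4, 5, 7, 8, 9, 10}
Step 12: union(6, 0) -> merged; set of 6 now {0, 1, 3, 4, 5, 6, 7, 8, 9, 10}
Step 13: union(10, 7) -> already same set; set of 10 now {0, 1, 3, 4, 5, 6, 7, 8, 9, 10}
Step 14: union(1, 4) -> already same set; set of 1 now {0, 1, 3, 4, 5, 6, 7, 8, 9, 10}
Step 15: union(10, 3) -> already same set; set of 10 now {0, 1, 3, 4, 5, 6, 7, 8, 9, 10}
Component of 9: {0, 1, 3, 4, 5, 6, 7, 8, 9, 10}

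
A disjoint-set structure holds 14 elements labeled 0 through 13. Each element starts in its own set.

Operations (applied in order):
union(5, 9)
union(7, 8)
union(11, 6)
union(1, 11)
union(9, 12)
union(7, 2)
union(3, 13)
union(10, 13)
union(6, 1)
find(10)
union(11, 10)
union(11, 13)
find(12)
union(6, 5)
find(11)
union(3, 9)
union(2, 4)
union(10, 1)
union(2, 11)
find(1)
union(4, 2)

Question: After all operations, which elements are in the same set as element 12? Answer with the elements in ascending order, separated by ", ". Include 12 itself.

Answer: 1, 2, 3, 4, 5, 6, 7, 8, 9, 10, 11, 12, 13

Derivation:
Step 1: union(5, 9) -> merged; set of 5 now {5, 9}
Step 2: union(7, 8) -> merged; set of 7 now {7, 8}
Step 3: union(11, 6) -> merged; set of 11 now {6, 11}
Step 4: union(1, 11) -> merged; set of 1 now {1, 6, 11}
Step 5: union(9, 12) -> merged; set of 9 now {5, 9, 12}
Step 6: union(7, 2) -> merged; set of 7 now {2, 7, 8}
Step 7: union(3, 13) -> merged; set of 3 now {3, 13}
Step 8: union(10, 13) -> merged; set of 10 now {3, 10, 13}
Step 9: union(6, 1) -> already same set; set of 6 now {1, 6, 11}
Step 10: find(10) -> no change; set of 10 is {3, 10, 13}
Step 11: union(11, 10) -> merged; set of 11 now {1, 3, 6, 10, 11, 13}
Step 12: union(11, 13) -> already same set; set of 11 now {1, 3, 6, 10, 11, 13}
Step 13: find(12) -> no change; set of 12 is {5, 9, 12}
Step 14: union(6, 5) -> merged; set of 6 now {1, 3, 5, 6, 9, 10, 11, 12, 13}
Step 15: find(11) -> no change; set of 11 is {1, 3, 5, 6, 9, 10, 11, 12, 13}
Step 16: union(3, 9) -> already same set; set of 3 now {1, 3, 5, 6, 9, 10, 11, 12, 13}
Step 17: union(2, 4) -> merged; set of 2 now {2, 4, 7, 8}
Step 18: union(10, 1) -> already same set; set of 10 now {1, 3, 5, 6, 9, 10, 11, 12, 13}
Step 19: union(2, 11) -> merged; set of 2 now {1, 2, 3, 4, 5, 6, 7, 8, 9, 10, 11, 12, 13}
Step 20: find(1) -> no change; set of 1 is {1, 2, 3, 4, 5, 6, 7, 8, 9, 10, 11, 12, 13}
Step 21: union(4, 2) -> already same set; set of 4 now {1, 2, 3, 4, 5, 6, 7, 8, 9, 10, 11, 12, 13}
Component of 12: {1, 2, 3, 4, 5, 6, 7, 8, 9, 10, 11, 12, 13}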